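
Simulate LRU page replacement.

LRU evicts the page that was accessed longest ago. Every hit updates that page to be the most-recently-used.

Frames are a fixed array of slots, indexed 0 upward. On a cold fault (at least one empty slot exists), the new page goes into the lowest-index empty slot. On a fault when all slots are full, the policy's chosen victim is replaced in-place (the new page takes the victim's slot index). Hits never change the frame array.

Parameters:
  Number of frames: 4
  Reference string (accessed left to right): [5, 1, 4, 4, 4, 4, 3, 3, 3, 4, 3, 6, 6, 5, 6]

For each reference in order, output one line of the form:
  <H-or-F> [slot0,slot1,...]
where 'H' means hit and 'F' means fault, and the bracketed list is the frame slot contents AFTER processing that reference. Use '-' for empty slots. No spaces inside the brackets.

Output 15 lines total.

F [5,-,-,-]
F [5,1,-,-]
F [5,1,4,-]
H [5,1,4,-]
H [5,1,4,-]
H [5,1,4,-]
F [5,1,4,3]
H [5,1,4,3]
H [5,1,4,3]
H [5,1,4,3]
H [5,1,4,3]
F [6,1,4,3]
H [6,1,4,3]
F [6,5,4,3]
H [6,5,4,3]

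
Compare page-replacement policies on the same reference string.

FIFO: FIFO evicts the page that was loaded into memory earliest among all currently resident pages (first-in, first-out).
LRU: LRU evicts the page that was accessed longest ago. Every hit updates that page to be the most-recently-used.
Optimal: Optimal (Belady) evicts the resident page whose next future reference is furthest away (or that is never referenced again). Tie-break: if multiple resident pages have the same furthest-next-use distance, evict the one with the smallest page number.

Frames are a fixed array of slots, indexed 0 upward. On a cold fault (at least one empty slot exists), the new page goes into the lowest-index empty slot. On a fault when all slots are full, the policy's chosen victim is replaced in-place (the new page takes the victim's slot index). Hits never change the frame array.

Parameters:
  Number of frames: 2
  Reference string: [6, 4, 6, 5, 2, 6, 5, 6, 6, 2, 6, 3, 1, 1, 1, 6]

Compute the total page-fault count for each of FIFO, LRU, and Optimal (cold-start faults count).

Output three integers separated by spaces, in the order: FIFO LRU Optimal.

Answer: 11 10 8

Derivation:
--- FIFO ---
  step 0: ref 6 -> FAULT, frames=[6,-] (faults so far: 1)
  step 1: ref 4 -> FAULT, frames=[6,4] (faults so far: 2)
  step 2: ref 6 -> HIT, frames=[6,4] (faults so far: 2)
  step 3: ref 5 -> FAULT, evict 6, frames=[5,4] (faults so far: 3)
  step 4: ref 2 -> FAULT, evict 4, frames=[5,2] (faults so far: 4)
  step 5: ref 6 -> FAULT, evict 5, frames=[6,2] (faults so far: 5)
  step 6: ref 5 -> FAULT, evict 2, frames=[6,5] (faults so far: 6)
  step 7: ref 6 -> HIT, frames=[6,5] (faults so far: 6)
  step 8: ref 6 -> HIT, frames=[6,5] (faults so far: 6)
  step 9: ref 2 -> FAULT, evict 6, frames=[2,5] (faults so far: 7)
  step 10: ref 6 -> FAULT, evict 5, frames=[2,6] (faults so far: 8)
  step 11: ref 3 -> FAULT, evict 2, frames=[3,6] (faults so far: 9)
  step 12: ref 1 -> FAULT, evict 6, frames=[3,1] (faults so far: 10)
  step 13: ref 1 -> HIT, frames=[3,1] (faults so far: 10)
  step 14: ref 1 -> HIT, frames=[3,1] (faults so far: 10)
  step 15: ref 6 -> FAULT, evict 3, frames=[6,1] (faults so far: 11)
  FIFO total faults: 11
--- LRU ---
  step 0: ref 6 -> FAULT, frames=[6,-] (faults so far: 1)
  step 1: ref 4 -> FAULT, frames=[6,4] (faults so far: 2)
  step 2: ref 6 -> HIT, frames=[6,4] (faults so far: 2)
  step 3: ref 5 -> FAULT, evict 4, frames=[6,5] (faults so far: 3)
  step 4: ref 2 -> FAULT, evict 6, frames=[2,5] (faults so far: 4)
  step 5: ref 6 -> FAULT, evict 5, frames=[2,6] (faults so far: 5)
  step 6: ref 5 -> FAULT, evict 2, frames=[5,6] (faults so far: 6)
  step 7: ref 6 -> HIT, frames=[5,6] (faults so far: 6)
  step 8: ref 6 -> HIT, frames=[5,6] (faults so far: 6)
  step 9: ref 2 -> FAULT, evict 5, frames=[2,6] (faults so far: 7)
  step 10: ref 6 -> HIT, frames=[2,6] (faults so far: 7)
  step 11: ref 3 -> FAULT, evict 2, frames=[3,6] (faults so far: 8)
  step 12: ref 1 -> FAULT, evict 6, frames=[3,1] (faults so far: 9)
  step 13: ref 1 -> HIT, frames=[3,1] (faults so far: 9)
  step 14: ref 1 -> HIT, frames=[3,1] (faults so far: 9)
  step 15: ref 6 -> FAULT, evict 3, frames=[6,1] (faults so far: 10)
  LRU total faults: 10
--- Optimal ---
  step 0: ref 6 -> FAULT, frames=[6,-] (faults so far: 1)
  step 1: ref 4 -> FAULT, frames=[6,4] (faults so far: 2)
  step 2: ref 6 -> HIT, frames=[6,4] (faults so far: 2)
  step 3: ref 5 -> FAULT, evict 4, frames=[6,5] (faults so far: 3)
  step 4: ref 2 -> FAULT, evict 5, frames=[6,2] (faults so far: 4)
  step 5: ref 6 -> HIT, frames=[6,2] (faults so far: 4)
  step 6: ref 5 -> FAULT, evict 2, frames=[6,5] (faults so far: 5)
  step 7: ref 6 -> HIT, frames=[6,5] (faults so far: 5)
  step 8: ref 6 -> HIT, frames=[6,5] (faults so far: 5)
  step 9: ref 2 -> FAULT, evict 5, frames=[6,2] (faults so far: 6)
  step 10: ref 6 -> HIT, frames=[6,2] (faults so far: 6)
  step 11: ref 3 -> FAULT, evict 2, frames=[6,3] (faults so far: 7)
  step 12: ref 1 -> FAULT, evict 3, frames=[6,1] (faults so far: 8)
  step 13: ref 1 -> HIT, frames=[6,1] (faults so far: 8)
  step 14: ref 1 -> HIT, frames=[6,1] (faults so far: 8)
  step 15: ref 6 -> HIT, frames=[6,1] (faults so far: 8)
  Optimal total faults: 8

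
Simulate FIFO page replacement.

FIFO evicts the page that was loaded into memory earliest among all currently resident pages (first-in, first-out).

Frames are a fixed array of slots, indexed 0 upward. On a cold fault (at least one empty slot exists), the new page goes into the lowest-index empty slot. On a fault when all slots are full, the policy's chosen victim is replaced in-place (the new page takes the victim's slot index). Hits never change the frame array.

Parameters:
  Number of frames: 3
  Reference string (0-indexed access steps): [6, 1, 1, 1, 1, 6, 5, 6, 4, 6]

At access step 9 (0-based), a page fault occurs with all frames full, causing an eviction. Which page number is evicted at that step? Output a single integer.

Answer: 1

Derivation:
Step 0: ref 6 -> FAULT, frames=[6,-,-]
Step 1: ref 1 -> FAULT, frames=[6,1,-]
Step 2: ref 1 -> HIT, frames=[6,1,-]
Step 3: ref 1 -> HIT, frames=[6,1,-]
Step 4: ref 1 -> HIT, frames=[6,1,-]
Step 5: ref 6 -> HIT, frames=[6,1,-]
Step 6: ref 5 -> FAULT, frames=[6,1,5]
Step 7: ref 6 -> HIT, frames=[6,1,5]
Step 8: ref 4 -> FAULT, evict 6, frames=[4,1,5]
Step 9: ref 6 -> FAULT, evict 1, frames=[4,6,5]
At step 9: evicted page 1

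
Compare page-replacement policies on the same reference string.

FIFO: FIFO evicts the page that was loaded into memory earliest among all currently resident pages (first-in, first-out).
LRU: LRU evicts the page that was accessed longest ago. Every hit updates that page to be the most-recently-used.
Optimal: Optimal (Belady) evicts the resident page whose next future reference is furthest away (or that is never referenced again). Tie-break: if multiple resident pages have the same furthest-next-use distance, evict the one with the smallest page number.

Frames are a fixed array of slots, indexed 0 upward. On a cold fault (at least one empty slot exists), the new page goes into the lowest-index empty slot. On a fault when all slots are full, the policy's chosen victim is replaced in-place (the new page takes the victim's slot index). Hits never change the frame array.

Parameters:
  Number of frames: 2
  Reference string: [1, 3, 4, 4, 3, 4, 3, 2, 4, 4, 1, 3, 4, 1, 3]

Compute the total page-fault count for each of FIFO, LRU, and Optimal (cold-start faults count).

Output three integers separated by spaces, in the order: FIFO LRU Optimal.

--- FIFO ---
  step 0: ref 1 -> FAULT, frames=[1,-] (faults so far: 1)
  step 1: ref 3 -> FAULT, frames=[1,3] (faults so far: 2)
  step 2: ref 4 -> FAULT, evict 1, frames=[4,3] (faults so far: 3)
  step 3: ref 4 -> HIT, frames=[4,3] (faults so far: 3)
  step 4: ref 3 -> HIT, frames=[4,3] (faults so far: 3)
  step 5: ref 4 -> HIT, frames=[4,3] (faults so far: 3)
  step 6: ref 3 -> HIT, frames=[4,3] (faults so far: 3)
  step 7: ref 2 -> FAULT, evict 3, frames=[4,2] (faults so far: 4)
  step 8: ref 4 -> HIT, frames=[4,2] (faults so far: 4)
  step 9: ref 4 -> HIT, frames=[4,2] (faults so far: 4)
  step 10: ref 1 -> FAULT, evict 4, frames=[1,2] (faults so far: 5)
  step 11: ref 3 -> FAULT, evict 2, frames=[1,3] (faults so far: 6)
  step 12: ref 4 -> FAULT, evict 1, frames=[4,3] (faults so far: 7)
  step 13: ref 1 -> FAULT, evict 3, frames=[4,1] (faults so far: 8)
  step 14: ref 3 -> FAULT, evict 4, frames=[3,1] (faults so far: 9)
  FIFO total faults: 9
--- LRU ---
  step 0: ref 1 -> FAULT, frames=[1,-] (faults so far: 1)
  step 1: ref 3 -> FAULT, frames=[1,3] (faults so far: 2)
  step 2: ref 4 -> FAULT, evict 1, frames=[4,3] (faults so far: 3)
  step 3: ref 4 -> HIT, frames=[4,3] (faults so far: 3)
  step 4: ref 3 -> HIT, frames=[4,3] (faults so far: 3)
  step 5: ref 4 -> HIT, frames=[4,3] (faults so far: 3)
  step 6: ref 3 -> HIT, frames=[4,3] (faults so far: 3)
  step 7: ref 2 -> FAULT, evict 4, frames=[2,3] (faults so far: 4)
  step 8: ref 4 -> FAULT, evict 3, frames=[2,4] (faults so far: 5)
  step 9: ref 4 -> HIT, frames=[2,4] (faults so far: 5)
  step 10: ref 1 -> FAULT, evict 2, frames=[1,4] (faults so far: 6)
  step 11: ref 3 -> FAULT, evict 4, frames=[1,3] (faults so far: 7)
  step 12: ref 4 -> FAULT, evict 1, frames=[4,3] (faults so far: 8)
  step 13: ref 1 -> FAULT, evict 3, frames=[4,1] (faults so far: 9)
  step 14: ref 3 -> FAULT, evict 4, frames=[3,1] (faults so far: 10)
  LRU total faults: 10
--- Optimal ---
  step 0: ref 1 -> FAULT, frames=[1,-] (faults so far: 1)
  step 1: ref 3 -> FAULT, frames=[1,3] (faults so far: 2)
  step 2: ref 4 -> FAULT, evict 1, frames=[4,3] (faults so far: 3)
  step 3: ref 4 -> HIT, frames=[4,3] (faults so far: 3)
  step 4: ref 3 -> HIT, frames=[4,3] (faults so far: 3)
  step 5: ref 4 -> HIT, frames=[4,3] (faults so far: 3)
  step 6: ref 3 -> HIT, frames=[4,3] (faults so far: 3)
  step 7: ref 2 -> FAULT, evict 3, frames=[4,2] (faults so far: 4)
  step 8: ref 4 -> HIT, frames=[4,2] (faults so far: 4)
  step 9: ref 4 -> HIT, frames=[4,2] (faults so far: 4)
  step 10: ref 1 -> FAULT, evict 2, frames=[4,1] (faults so far: 5)
  step 11: ref 3 -> FAULT, evict 1, frames=[4,3] (faults so far: 6)
  step 12: ref 4 -> HIT, frames=[4,3] (faults so far: 6)
  step 13: ref 1 -> FAULT, evict 4, frames=[1,3] (faults so far: 7)
  step 14: ref 3 -> HIT, frames=[1,3] (faults so far: 7)
  Optimal total faults: 7

Answer: 9 10 7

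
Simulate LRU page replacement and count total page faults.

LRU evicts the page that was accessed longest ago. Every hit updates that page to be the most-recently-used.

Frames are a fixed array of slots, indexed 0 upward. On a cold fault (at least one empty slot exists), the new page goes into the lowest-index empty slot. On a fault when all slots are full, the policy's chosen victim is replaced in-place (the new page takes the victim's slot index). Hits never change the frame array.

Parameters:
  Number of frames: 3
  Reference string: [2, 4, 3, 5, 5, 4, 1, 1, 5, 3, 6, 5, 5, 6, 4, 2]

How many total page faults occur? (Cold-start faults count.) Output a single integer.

Step 0: ref 2 → FAULT, frames=[2,-,-]
Step 1: ref 4 → FAULT, frames=[2,4,-]
Step 2: ref 3 → FAULT, frames=[2,4,3]
Step 3: ref 5 → FAULT (evict 2), frames=[5,4,3]
Step 4: ref 5 → HIT, frames=[5,4,3]
Step 5: ref 4 → HIT, frames=[5,4,3]
Step 6: ref 1 → FAULT (evict 3), frames=[5,4,1]
Step 7: ref 1 → HIT, frames=[5,4,1]
Step 8: ref 5 → HIT, frames=[5,4,1]
Step 9: ref 3 → FAULT (evict 4), frames=[5,3,1]
Step 10: ref 6 → FAULT (evict 1), frames=[5,3,6]
Step 11: ref 5 → HIT, frames=[5,3,6]
Step 12: ref 5 → HIT, frames=[5,3,6]
Step 13: ref 6 → HIT, frames=[5,3,6]
Step 14: ref 4 → FAULT (evict 3), frames=[5,4,6]
Step 15: ref 2 → FAULT (evict 5), frames=[2,4,6]
Total faults: 9

Answer: 9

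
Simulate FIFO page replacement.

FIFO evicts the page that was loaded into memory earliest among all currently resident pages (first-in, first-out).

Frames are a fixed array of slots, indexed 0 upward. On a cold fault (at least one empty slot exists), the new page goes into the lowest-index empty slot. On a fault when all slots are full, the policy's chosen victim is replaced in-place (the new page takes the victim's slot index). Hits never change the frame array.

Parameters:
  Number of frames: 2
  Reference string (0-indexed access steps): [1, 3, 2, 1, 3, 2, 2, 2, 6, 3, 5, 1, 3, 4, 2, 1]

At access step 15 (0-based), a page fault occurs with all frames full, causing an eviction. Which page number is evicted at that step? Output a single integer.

Step 0: ref 1 -> FAULT, frames=[1,-]
Step 1: ref 3 -> FAULT, frames=[1,3]
Step 2: ref 2 -> FAULT, evict 1, frames=[2,3]
Step 3: ref 1 -> FAULT, evict 3, frames=[2,1]
Step 4: ref 3 -> FAULT, evict 2, frames=[3,1]
Step 5: ref 2 -> FAULT, evict 1, frames=[3,2]
Step 6: ref 2 -> HIT, frames=[3,2]
Step 7: ref 2 -> HIT, frames=[3,2]
Step 8: ref 6 -> FAULT, evict 3, frames=[6,2]
Step 9: ref 3 -> FAULT, evict 2, frames=[6,3]
Step 10: ref 5 -> FAULT, evict 6, frames=[5,3]
Step 11: ref 1 -> FAULT, evict 3, frames=[5,1]
Step 12: ref 3 -> FAULT, evict 5, frames=[3,1]
Step 13: ref 4 -> FAULT, evict 1, frames=[3,4]
Step 14: ref 2 -> FAULT, evict 3, frames=[2,4]
Step 15: ref 1 -> FAULT, evict 4, frames=[2,1]
At step 15: evicted page 4

Answer: 4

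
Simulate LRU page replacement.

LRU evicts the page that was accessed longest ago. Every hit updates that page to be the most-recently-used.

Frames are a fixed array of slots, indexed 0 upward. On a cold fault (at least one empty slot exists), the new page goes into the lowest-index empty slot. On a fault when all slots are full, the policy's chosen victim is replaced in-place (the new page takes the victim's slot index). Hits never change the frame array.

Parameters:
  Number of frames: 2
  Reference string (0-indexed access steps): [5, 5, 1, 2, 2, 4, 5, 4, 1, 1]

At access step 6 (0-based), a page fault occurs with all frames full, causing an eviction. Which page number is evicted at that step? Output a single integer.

Answer: 2

Derivation:
Step 0: ref 5 -> FAULT, frames=[5,-]
Step 1: ref 5 -> HIT, frames=[5,-]
Step 2: ref 1 -> FAULT, frames=[5,1]
Step 3: ref 2 -> FAULT, evict 5, frames=[2,1]
Step 4: ref 2 -> HIT, frames=[2,1]
Step 5: ref 4 -> FAULT, evict 1, frames=[2,4]
Step 6: ref 5 -> FAULT, evict 2, frames=[5,4]
At step 6: evicted page 2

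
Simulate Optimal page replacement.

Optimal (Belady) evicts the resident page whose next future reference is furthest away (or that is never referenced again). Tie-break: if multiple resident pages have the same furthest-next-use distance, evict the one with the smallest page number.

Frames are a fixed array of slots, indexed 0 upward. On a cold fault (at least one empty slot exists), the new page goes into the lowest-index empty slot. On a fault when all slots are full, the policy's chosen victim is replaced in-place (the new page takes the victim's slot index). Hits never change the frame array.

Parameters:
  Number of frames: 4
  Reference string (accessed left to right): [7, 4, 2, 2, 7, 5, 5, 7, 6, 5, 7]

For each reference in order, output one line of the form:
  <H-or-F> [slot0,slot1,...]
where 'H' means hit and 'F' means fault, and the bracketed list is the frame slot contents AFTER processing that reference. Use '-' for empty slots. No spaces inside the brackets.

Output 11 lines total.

F [7,-,-,-]
F [7,4,-,-]
F [7,4,2,-]
H [7,4,2,-]
H [7,4,2,-]
F [7,4,2,5]
H [7,4,2,5]
H [7,4,2,5]
F [7,4,6,5]
H [7,4,6,5]
H [7,4,6,5]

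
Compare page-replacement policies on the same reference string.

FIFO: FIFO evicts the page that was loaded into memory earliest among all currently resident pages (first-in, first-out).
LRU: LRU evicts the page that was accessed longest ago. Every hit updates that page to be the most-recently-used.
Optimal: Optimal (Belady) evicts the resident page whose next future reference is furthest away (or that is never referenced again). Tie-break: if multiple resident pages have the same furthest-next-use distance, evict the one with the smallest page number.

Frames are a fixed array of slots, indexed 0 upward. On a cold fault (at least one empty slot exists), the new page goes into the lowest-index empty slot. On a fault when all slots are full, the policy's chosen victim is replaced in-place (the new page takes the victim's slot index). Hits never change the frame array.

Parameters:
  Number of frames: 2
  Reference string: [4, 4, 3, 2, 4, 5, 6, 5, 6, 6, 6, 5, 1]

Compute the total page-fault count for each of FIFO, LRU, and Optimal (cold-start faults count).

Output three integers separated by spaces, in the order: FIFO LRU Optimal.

--- FIFO ---
  step 0: ref 4 -> FAULT, frames=[4,-] (faults so far: 1)
  step 1: ref 4 -> HIT, frames=[4,-] (faults so far: 1)
  step 2: ref 3 -> FAULT, frames=[4,3] (faults so far: 2)
  step 3: ref 2 -> FAULT, evict 4, frames=[2,3] (faults so far: 3)
  step 4: ref 4 -> FAULT, evict 3, frames=[2,4] (faults so far: 4)
  step 5: ref 5 -> FAULT, evict 2, frames=[5,4] (faults so far: 5)
  step 6: ref 6 -> FAULT, evict 4, frames=[5,6] (faults so far: 6)
  step 7: ref 5 -> HIT, frames=[5,6] (faults so far: 6)
  step 8: ref 6 -> HIT, frames=[5,6] (faults so far: 6)
  step 9: ref 6 -> HIT, frames=[5,6] (faults so far: 6)
  step 10: ref 6 -> HIT, frames=[5,6] (faults so far: 6)
  step 11: ref 5 -> HIT, frames=[5,6] (faults so far: 6)
  step 12: ref 1 -> FAULT, evict 5, frames=[1,6] (faults so far: 7)
  FIFO total faults: 7
--- LRU ---
  step 0: ref 4 -> FAULT, frames=[4,-] (faults so far: 1)
  step 1: ref 4 -> HIT, frames=[4,-] (faults so far: 1)
  step 2: ref 3 -> FAULT, frames=[4,3] (faults so far: 2)
  step 3: ref 2 -> FAULT, evict 4, frames=[2,3] (faults so far: 3)
  step 4: ref 4 -> FAULT, evict 3, frames=[2,4] (faults so far: 4)
  step 5: ref 5 -> FAULT, evict 2, frames=[5,4] (faults so far: 5)
  step 6: ref 6 -> FAULT, evict 4, frames=[5,6] (faults so far: 6)
  step 7: ref 5 -> HIT, frames=[5,6] (faults so far: 6)
  step 8: ref 6 -> HIT, frames=[5,6] (faults so far: 6)
  step 9: ref 6 -> HIT, frames=[5,6] (faults so far: 6)
  step 10: ref 6 -> HIT, frames=[5,6] (faults so far: 6)
  step 11: ref 5 -> HIT, frames=[5,6] (faults so far: 6)
  step 12: ref 1 -> FAULT, evict 6, frames=[5,1] (faults so far: 7)
  LRU total faults: 7
--- Optimal ---
  step 0: ref 4 -> FAULT, frames=[4,-] (faults so far: 1)
  step 1: ref 4 -> HIT, frames=[4,-] (faults so far: 1)
  step 2: ref 3 -> FAULT, frames=[4,3] (faults so far: 2)
  step 3: ref 2 -> FAULT, evict 3, frames=[4,2] (faults so far: 3)
  step 4: ref 4 -> HIT, frames=[4,2] (faults so far: 3)
  step 5: ref 5 -> FAULT, evict 2, frames=[4,5] (faults so far: 4)
  step 6: ref 6 -> FAULT, evict 4, frames=[6,5] (faults so far: 5)
  step 7: ref 5 -> HIT, frames=[6,5] (faults so far: 5)
  step 8: ref 6 -> HIT, frames=[6,5] (faults so far: 5)
  step 9: ref 6 -> HIT, frames=[6,5] (faults so far: 5)
  step 10: ref 6 -> HIT, frames=[6,5] (faults so far: 5)
  step 11: ref 5 -> HIT, frames=[6,5] (faults so far: 5)
  step 12: ref 1 -> FAULT, evict 5, frames=[6,1] (faults so far: 6)
  Optimal total faults: 6

Answer: 7 7 6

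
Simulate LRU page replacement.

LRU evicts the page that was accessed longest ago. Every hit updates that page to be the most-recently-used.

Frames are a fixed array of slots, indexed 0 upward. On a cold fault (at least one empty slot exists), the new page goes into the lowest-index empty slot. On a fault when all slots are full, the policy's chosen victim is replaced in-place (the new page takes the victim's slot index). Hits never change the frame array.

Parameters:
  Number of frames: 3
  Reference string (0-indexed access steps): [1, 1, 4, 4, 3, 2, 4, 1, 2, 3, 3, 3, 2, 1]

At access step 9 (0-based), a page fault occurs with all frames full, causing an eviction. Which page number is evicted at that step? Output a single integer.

Step 0: ref 1 -> FAULT, frames=[1,-,-]
Step 1: ref 1 -> HIT, frames=[1,-,-]
Step 2: ref 4 -> FAULT, frames=[1,4,-]
Step 3: ref 4 -> HIT, frames=[1,4,-]
Step 4: ref 3 -> FAULT, frames=[1,4,3]
Step 5: ref 2 -> FAULT, evict 1, frames=[2,4,3]
Step 6: ref 4 -> HIT, frames=[2,4,3]
Step 7: ref 1 -> FAULT, evict 3, frames=[2,4,1]
Step 8: ref 2 -> HIT, frames=[2,4,1]
Step 9: ref 3 -> FAULT, evict 4, frames=[2,3,1]
At step 9: evicted page 4

Answer: 4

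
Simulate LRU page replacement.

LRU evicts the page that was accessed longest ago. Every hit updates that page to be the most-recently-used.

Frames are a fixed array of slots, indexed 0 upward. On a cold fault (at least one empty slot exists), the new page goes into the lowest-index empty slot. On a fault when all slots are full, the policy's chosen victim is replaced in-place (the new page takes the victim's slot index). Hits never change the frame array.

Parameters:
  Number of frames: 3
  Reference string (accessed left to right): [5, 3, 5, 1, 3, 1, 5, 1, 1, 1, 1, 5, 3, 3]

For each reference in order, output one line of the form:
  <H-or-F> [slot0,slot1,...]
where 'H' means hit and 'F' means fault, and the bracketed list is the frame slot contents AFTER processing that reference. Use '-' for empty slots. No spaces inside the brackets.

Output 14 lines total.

F [5,-,-]
F [5,3,-]
H [5,3,-]
F [5,3,1]
H [5,3,1]
H [5,3,1]
H [5,3,1]
H [5,3,1]
H [5,3,1]
H [5,3,1]
H [5,3,1]
H [5,3,1]
H [5,3,1]
H [5,3,1]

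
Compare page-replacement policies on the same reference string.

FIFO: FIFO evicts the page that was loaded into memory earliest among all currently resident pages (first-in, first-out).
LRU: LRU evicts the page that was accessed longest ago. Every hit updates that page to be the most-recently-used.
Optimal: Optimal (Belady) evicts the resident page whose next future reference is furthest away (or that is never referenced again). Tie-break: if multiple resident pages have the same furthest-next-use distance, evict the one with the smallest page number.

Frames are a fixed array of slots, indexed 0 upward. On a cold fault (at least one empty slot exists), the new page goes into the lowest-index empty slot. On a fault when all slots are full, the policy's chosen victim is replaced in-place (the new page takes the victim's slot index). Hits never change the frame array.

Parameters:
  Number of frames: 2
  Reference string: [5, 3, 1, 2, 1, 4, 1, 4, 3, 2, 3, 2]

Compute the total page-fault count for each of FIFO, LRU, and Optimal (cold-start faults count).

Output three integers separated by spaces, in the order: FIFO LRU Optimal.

Answer: 8 7 7

Derivation:
--- FIFO ---
  step 0: ref 5 -> FAULT, frames=[5,-] (faults so far: 1)
  step 1: ref 3 -> FAULT, frames=[5,3] (faults so far: 2)
  step 2: ref 1 -> FAULT, evict 5, frames=[1,3] (faults so far: 3)
  step 3: ref 2 -> FAULT, evict 3, frames=[1,2] (faults so far: 4)
  step 4: ref 1 -> HIT, frames=[1,2] (faults so far: 4)
  step 5: ref 4 -> FAULT, evict 1, frames=[4,2] (faults so far: 5)
  step 6: ref 1 -> FAULT, evict 2, frames=[4,1] (faults so far: 6)
  step 7: ref 4 -> HIT, frames=[4,1] (faults so far: 6)
  step 8: ref 3 -> FAULT, evict 4, frames=[3,1] (faults so far: 7)
  step 9: ref 2 -> FAULT, evict 1, frames=[3,2] (faults so far: 8)
  step 10: ref 3 -> HIT, frames=[3,2] (faults so far: 8)
  step 11: ref 2 -> HIT, frames=[3,2] (faults so far: 8)
  FIFO total faults: 8
--- LRU ---
  step 0: ref 5 -> FAULT, frames=[5,-] (faults so far: 1)
  step 1: ref 3 -> FAULT, frames=[5,3] (faults so far: 2)
  step 2: ref 1 -> FAULT, evict 5, frames=[1,3] (faults so far: 3)
  step 3: ref 2 -> FAULT, evict 3, frames=[1,2] (faults so far: 4)
  step 4: ref 1 -> HIT, frames=[1,2] (faults so far: 4)
  step 5: ref 4 -> FAULT, evict 2, frames=[1,4] (faults so far: 5)
  step 6: ref 1 -> HIT, frames=[1,4] (faults so far: 5)
  step 7: ref 4 -> HIT, frames=[1,4] (faults so far: 5)
  step 8: ref 3 -> FAULT, evict 1, frames=[3,4] (faults so far: 6)
  step 9: ref 2 -> FAULT, evict 4, frames=[3,2] (faults so far: 7)
  step 10: ref 3 -> HIT, frames=[3,2] (faults so far: 7)
  step 11: ref 2 -> HIT, frames=[3,2] (faults so far: 7)
  LRU total faults: 7
--- Optimal ---
  step 0: ref 5 -> FAULT, frames=[5,-] (faults so far: 1)
  step 1: ref 3 -> FAULT, frames=[5,3] (faults so far: 2)
  step 2: ref 1 -> FAULT, evict 5, frames=[1,3] (faults so far: 3)
  step 3: ref 2 -> FAULT, evict 3, frames=[1,2] (faults so far: 4)
  step 4: ref 1 -> HIT, frames=[1,2] (faults so far: 4)
  step 5: ref 4 -> FAULT, evict 2, frames=[1,4] (faults so far: 5)
  step 6: ref 1 -> HIT, frames=[1,4] (faults so far: 5)
  step 7: ref 4 -> HIT, frames=[1,4] (faults so far: 5)
  step 8: ref 3 -> FAULT, evict 1, frames=[3,4] (faults so far: 6)
  step 9: ref 2 -> FAULT, evict 4, frames=[3,2] (faults so far: 7)
  step 10: ref 3 -> HIT, frames=[3,2] (faults so far: 7)
  step 11: ref 2 -> HIT, frames=[3,2] (faults so far: 7)
  Optimal total faults: 7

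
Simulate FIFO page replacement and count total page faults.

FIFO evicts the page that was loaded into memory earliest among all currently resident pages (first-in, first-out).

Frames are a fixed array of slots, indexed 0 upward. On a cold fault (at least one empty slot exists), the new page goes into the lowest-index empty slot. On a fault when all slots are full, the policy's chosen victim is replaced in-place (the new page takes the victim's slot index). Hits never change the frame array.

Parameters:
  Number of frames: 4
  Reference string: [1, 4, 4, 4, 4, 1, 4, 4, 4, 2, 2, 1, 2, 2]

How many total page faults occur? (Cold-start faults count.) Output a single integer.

Step 0: ref 1 → FAULT, frames=[1,-,-,-]
Step 1: ref 4 → FAULT, frames=[1,4,-,-]
Step 2: ref 4 → HIT, frames=[1,4,-,-]
Step 3: ref 4 → HIT, frames=[1,4,-,-]
Step 4: ref 4 → HIT, frames=[1,4,-,-]
Step 5: ref 1 → HIT, frames=[1,4,-,-]
Step 6: ref 4 → HIT, frames=[1,4,-,-]
Step 7: ref 4 → HIT, frames=[1,4,-,-]
Step 8: ref 4 → HIT, frames=[1,4,-,-]
Step 9: ref 2 → FAULT, frames=[1,4,2,-]
Step 10: ref 2 → HIT, frames=[1,4,2,-]
Step 11: ref 1 → HIT, frames=[1,4,2,-]
Step 12: ref 2 → HIT, frames=[1,4,2,-]
Step 13: ref 2 → HIT, frames=[1,4,2,-]
Total faults: 3

Answer: 3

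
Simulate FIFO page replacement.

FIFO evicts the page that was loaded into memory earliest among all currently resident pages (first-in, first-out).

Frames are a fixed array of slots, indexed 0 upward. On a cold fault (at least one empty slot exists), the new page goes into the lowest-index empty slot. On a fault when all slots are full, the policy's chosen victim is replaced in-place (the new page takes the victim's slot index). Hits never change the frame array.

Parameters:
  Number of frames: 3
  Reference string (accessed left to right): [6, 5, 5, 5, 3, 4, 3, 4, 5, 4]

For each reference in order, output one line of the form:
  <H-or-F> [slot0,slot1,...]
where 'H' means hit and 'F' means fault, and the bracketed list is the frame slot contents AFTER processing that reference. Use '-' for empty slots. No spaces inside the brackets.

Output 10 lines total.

F [6,-,-]
F [6,5,-]
H [6,5,-]
H [6,5,-]
F [6,5,3]
F [4,5,3]
H [4,5,3]
H [4,5,3]
H [4,5,3]
H [4,5,3]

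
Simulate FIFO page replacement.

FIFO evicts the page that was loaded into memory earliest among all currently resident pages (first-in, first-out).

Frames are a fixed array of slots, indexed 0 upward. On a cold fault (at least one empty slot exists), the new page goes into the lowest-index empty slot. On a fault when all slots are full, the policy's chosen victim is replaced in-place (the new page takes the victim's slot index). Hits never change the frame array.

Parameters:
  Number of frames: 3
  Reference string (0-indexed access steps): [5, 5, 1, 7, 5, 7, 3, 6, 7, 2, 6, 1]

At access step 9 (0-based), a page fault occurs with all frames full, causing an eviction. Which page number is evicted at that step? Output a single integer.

Step 0: ref 5 -> FAULT, frames=[5,-,-]
Step 1: ref 5 -> HIT, frames=[5,-,-]
Step 2: ref 1 -> FAULT, frames=[5,1,-]
Step 3: ref 7 -> FAULT, frames=[5,1,7]
Step 4: ref 5 -> HIT, frames=[5,1,7]
Step 5: ref 7 -> HIT, frames=[5,1,7]
Step 6: ref 3 -> FAULT, evict 5, frames=[3,1,7]
Step 7: ref 6 -> FAULT, evict 1, frames=[3,6,7]
Step 8: ref 7 -> HIT, frames=[3,6,7]
Step 9: ref 2 -> FAULT, evict 7, frames=[3,6,2]
At step 9: evicted page 7

Answer: 7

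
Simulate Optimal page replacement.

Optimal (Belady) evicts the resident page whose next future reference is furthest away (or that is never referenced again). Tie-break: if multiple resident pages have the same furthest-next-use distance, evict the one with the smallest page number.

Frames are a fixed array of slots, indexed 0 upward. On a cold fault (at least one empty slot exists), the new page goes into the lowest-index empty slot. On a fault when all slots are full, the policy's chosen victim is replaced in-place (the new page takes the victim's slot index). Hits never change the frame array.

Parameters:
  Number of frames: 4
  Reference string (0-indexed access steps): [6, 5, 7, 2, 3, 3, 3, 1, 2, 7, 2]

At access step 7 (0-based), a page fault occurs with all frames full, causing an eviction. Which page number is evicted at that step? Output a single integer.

Answer: 3

Derivation:
Step 0: ref 6 -> FAULT, frames=[6,-,-,-]
Step 1: ref 5 -> FAULT, frames=[6,5,-,-]
Step 2: ref 7 -> FAULT, frames=[6,5,7,-]
Step 3: ref 2 -> FAULT, frames=[6,5,7,2]
Step 4: ref 3 -> FAULT, evict 5, frames=[6,3,7,2]
Step 5: ref 3 -> HIT, frames=[6,3,7,2]
Step 6: ref 3 -> HIT, frames=[6,3,7,2]
Step 7: ref 1 -> FAULT, evict 3, frames=[6,1,7,2]
At step 7: evicted page 3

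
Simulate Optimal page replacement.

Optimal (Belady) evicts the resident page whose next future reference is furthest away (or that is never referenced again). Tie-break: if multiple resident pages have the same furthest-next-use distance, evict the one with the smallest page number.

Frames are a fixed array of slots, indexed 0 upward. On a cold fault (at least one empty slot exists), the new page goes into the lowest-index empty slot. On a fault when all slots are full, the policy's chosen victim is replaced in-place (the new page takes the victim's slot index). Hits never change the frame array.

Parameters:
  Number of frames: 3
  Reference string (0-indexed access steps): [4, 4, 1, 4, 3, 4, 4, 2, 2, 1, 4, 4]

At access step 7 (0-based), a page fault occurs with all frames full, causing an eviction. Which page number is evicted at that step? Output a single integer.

Step 0: ref 4 -> FAULT, frames=[4,-,-]
Step 1: ref 4 -> HIT, frames=[4,-,-]
Step 2: ref 1 -> FAULT, frames=[4,1,-]
Step 3: ref 4 -> HIT, frames=[4,1,-]
Step 4: ref 3 -> FAULT, frames=[4,1,3]
Step 5: ref 4 -> HIT, frames=[4,1,3]
Step 6: ref 4 -> HIT, frames=[4,1,3]
Step 7: ref 2 -> FAULT, evict 3, frames=[4,1,2]
At step 7: evicted page 3

Answer: 3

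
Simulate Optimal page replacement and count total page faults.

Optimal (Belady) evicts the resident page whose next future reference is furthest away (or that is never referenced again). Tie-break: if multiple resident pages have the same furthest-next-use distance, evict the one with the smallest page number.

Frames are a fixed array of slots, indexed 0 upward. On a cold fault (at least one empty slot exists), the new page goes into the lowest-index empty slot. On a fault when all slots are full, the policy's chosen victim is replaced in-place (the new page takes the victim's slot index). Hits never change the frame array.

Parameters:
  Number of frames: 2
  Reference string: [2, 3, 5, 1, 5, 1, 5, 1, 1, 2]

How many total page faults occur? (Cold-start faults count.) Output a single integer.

Answer: 5

Derivation:
Step 0: ref 2 → FAULT, frames=[2,-]
Step 1: ref 3 → FAULT, frames=[2,3]
Step 2: ref 5 → FAULT (evict 3), frames=[2,5]
Step 3: ref 1 → FAULT (evict 2), frames=[1,5]
Step 4: ref 5 → HIT, frames=[1,5]
Step 5: ref 1 → HIT, frames=[1,5]
Step 6: ref 5 → HIT, frames=[1,5]
Step 7: ref 1 → HIT, frames=[1,5]
Step 8: ref 1 → HIT, frames=[1,5]
Step 9: ref 2 → FAULT (evict 1), frames=[2,5]
Total faults: 5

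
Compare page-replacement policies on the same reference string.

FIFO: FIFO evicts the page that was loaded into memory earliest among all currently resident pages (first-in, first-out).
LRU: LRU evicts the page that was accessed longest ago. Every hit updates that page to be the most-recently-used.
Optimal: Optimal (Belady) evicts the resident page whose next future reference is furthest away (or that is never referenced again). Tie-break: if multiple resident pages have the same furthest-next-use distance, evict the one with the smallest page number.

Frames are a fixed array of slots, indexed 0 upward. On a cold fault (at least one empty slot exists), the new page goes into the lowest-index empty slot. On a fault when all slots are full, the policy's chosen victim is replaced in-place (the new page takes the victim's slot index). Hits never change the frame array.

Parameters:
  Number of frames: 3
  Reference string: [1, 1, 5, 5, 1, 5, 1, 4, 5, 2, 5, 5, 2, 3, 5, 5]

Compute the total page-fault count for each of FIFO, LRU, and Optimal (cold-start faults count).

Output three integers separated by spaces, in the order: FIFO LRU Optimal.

Answer: 6 5 5

Derivation:
--- FIFO ---
  step 0: ref 1 -> FAULT, frames=[1,-,-] (faults so far: 1)
  step 1: ref 1 -> HIT, frames=[1,-,-] (faults so far: 1)
  step 2: ref 5 -> FAULT, frames=[1,5,-] (faults so far: 2)
  step 3: ref 5 -> HIT, frames=[1,5,-] (faults so far: 2)
  step 4: ref 1 -> HIT, frames=[1,5,-] (faults so far: 2)
  step 5: ref 5 -> HIT, frames=[1,5,-] (faults so far: 2)
  step 6: ref 1 -> HIT, frames=[1,5,-] (faults so far: 2)
  step 7: ref 4 -> FAULT, frames=[1,5,4] (faults so far: 3)
  step 8: ref 5 -> HIT, frames=[1,5,4] (faults so far: 3)
  step 9: ref 2 -> FAULT, evict 1, frames=[2,5,4] (faults so far: 4)
  step 10: ref 5 -> HIT, frames=[2,5,4] (faults so far: 4)
  step 11: ref 5 -> HIT, frames=[2,5,4] (faults so far: 4)
  step 12: ref 2 -> HIT, frames=[2,5,4] (faults so far: 4)
  step 13: ref 3 -> FAULT, evict 5, frames=[2,3,4] (faults so far: 5)
  step 14: ref 5 -> FAULT, evict 4, frames=[2,3,5] (faults so far: 6)
  step 15: ref 5 -> HIT, frames=[2,3,5] (faults so far: 6)
  FIFO total faults: 6
--- LRU ---
  step 0: ref 1 -> FAULT, frames=[1,-,-] (faults so far: 1)
  step 1: ref 1 -> HIT, frames=[1,-,-] (faults so far: 1)
  step 2: ref 5 -> FAULT, frames=[1,5,-] (faults so far: 2)
  step 3: ref 5 -> HIT, frames=[1,5,-] (faults so far: 2)
  step 4: ref 1 -> HIT, frames=[1,5,-] (faults so far: 2)
  step 5: ref 5 -> HIT, frames=[1,5,-] (faults so far: 2)
  step 6: ref 1 -> HIT, frames=[1,5,-] (faults so far: 2)
  step 7: ref 4 -> FAULT, frames=[1,5,4] (faults so far: 3)
  step 8: ref 5 -> HIT, frames=[1,5,4] (faults so far: 3)
  step 9: ref 2 -> FAULT, evict 1, frames=[2,5,4] (faults so far: 4)
  step 10: ref 5 -> HIT, frames=[2,5,4] (faults so far: 4)
  step 11: ref 5 -> HIT, frames=[2,5,4] (faults so far: 4)
  step 12: ref 2 -> HIT, frames=[2,5,4] (faults so far: 4)
  step 13: ref 3 -> FAULT, evict 4, frames=[2,5,3] (faults so far: 5)
  step 14: ref 5 -> HIT, frames=[2,5,3] (faults so far: 5)
  step 15: ref 5 -> HIT, frames=[2,5,3] (faults so far: 5)
  LRU total faults: 5
--- Optimal ---
  step 0: ref 1 -> FAULT, frames=[1,-,-] (faults so far: 1)
  step 1: ref 1 -> HIT, frames=[1,-,-] (faults so far: 1)
  step 2: ref 5 -> FAULT, frames=[1,5,-] (faults so far: 2)
  step 3: ref 5 -> HIT, frames=[1,5,-] (faults so far: 2)
  step 4: ref 1 -> HIT, frames=[1,5,-] (faults so far: 2)
  step 5: ref 5 -> HIT, frames=[1,5,-] (faults so far: 2)
  step 6: ref 1 -> HIT, frames=[1,5,-] (faults so far: 2)
  step 7: ref 4 -> FAULT, frames=[1,5,4] (faults so far: 3)
  step 8: ref 5 -> HIT, frames=[1,5,4] (faults so far: 3)
  step 9: ref 2 -> FAULT, evict 1, frames=[2,5,4] (faults so far: 4)
  step 10: ref 5 -> HIT, frames=[2,5,4] (faults so far: 4)
  step 11: ref 5 -> HIT, frames=[2,5,4] (faults so far: 4)
  step 12: ref 2 -> HIT, frames=[2,5,4] (faults so far: 4)
  step 13: ref 3 -> FAULT, evict 2, frames=[3,5,4] (faults so far: 5)
  step 14: ref 5 -> HIT, frames=[3,5,4] (faults so far: 5)
  step 15: ref 5 -> HIT, frames=[3,5,4] (faults so far: 5)
  Optimal total faults: 5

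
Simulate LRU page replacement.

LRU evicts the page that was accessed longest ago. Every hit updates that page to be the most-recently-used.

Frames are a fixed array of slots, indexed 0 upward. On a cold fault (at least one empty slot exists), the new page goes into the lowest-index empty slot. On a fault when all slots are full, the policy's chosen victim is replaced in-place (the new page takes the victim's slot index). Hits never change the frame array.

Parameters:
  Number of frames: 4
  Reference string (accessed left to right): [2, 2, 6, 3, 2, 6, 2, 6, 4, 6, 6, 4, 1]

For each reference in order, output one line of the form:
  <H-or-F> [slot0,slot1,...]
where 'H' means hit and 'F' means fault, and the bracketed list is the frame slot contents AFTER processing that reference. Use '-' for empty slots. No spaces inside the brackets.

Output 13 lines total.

F [2,-,-,-]
H [2,-,-,-]
F [2,6,-,-]
F [2,6,3,-]
H [2,6,3,-]
H [2,6,3,-]
H [2,6,3,-]
H [2,6,3,-]
F [2,6,3,4]
H [2,6,3,4]
H [2,6,3,4]
H [2,6,3,4]
F [2,6,1,4]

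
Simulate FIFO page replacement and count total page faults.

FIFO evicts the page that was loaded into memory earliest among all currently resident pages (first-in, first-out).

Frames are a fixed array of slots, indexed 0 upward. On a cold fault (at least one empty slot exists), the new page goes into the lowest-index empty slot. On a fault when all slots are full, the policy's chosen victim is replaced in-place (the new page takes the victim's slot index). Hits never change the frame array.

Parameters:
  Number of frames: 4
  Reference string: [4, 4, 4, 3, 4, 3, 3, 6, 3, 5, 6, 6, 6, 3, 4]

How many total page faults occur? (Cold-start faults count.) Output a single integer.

Answer: 4

Derivation:
Step 0: ref 4 → FAULT, frames=[4,-,-,-]
Step 1: ref 4 → HIT, frames=[4,-,-,-]
Step 2: ref 4 → HIT, frames=[4,-,-,-]
Step 3: ref 3 → FAULT, frames=[4,3,-,-]
Step 4: ref 4 → HIT, frames=[4,3,-,-]
Step 5: ref 3 → HIT, frames=[4,3,-,-]
Step 6: ref 3 → HIT, frames=[4,3,-,-]
Step 7: ref 6 → FAULT, frames=[4,3,6,-]
Step 8: ref 3 → HIT, frames=[4,3,6,-]
Step 9: ref 5 → FAULT, frames=[4,3,6,5]
Step 10: ref 6 → HIT, frames=[4,3,6,5]
Step 11: ref 6 → HIT, frames=[4,3,6,5]
Step 12: ref 6 → HIT, frames=[4,3,6,5]
Step 13: ref 3 → HIT, frames=[4,3,6,5]
Step 14: ref 4 → HIT, frames=[4,3,6,5]
Total faults: 4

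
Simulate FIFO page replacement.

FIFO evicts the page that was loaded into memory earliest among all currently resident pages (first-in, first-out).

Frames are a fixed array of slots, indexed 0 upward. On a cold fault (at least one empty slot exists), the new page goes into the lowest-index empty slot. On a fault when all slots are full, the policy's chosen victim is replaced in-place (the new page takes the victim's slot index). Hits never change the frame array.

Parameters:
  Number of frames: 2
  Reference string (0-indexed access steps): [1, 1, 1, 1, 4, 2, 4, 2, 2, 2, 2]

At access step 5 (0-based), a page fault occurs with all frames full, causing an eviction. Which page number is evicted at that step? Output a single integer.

Answer: 1

Derivation:
Step 0: ref 1 -> FAULT, frames=[1,-]
Step 1: ref 1 -> HIT, frames=[1,-]
Step 2: ref 1 -> HIT, frames=[1,-]
Step 3: ref 1 -> HIT, frames=[1,-]
Step 4: ref 4 -> FAULT, frames=[1,4]
Step 5: ref 2 -> FAULT, evict 1, frames=[2,4]
At step 5: evicted page 1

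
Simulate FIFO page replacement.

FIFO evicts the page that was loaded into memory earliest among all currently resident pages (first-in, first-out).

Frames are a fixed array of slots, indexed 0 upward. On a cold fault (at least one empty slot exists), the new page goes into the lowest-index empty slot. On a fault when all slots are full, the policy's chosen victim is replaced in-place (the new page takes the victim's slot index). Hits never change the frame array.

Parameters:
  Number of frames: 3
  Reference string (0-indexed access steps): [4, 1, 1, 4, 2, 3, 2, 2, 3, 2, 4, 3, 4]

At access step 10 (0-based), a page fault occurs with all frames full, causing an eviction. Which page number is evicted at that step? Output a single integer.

Answer: 1

Derivation:
Step 0: ref 4 -> FAULT, frames=[4,-,-]
Step 1: ref 1 -> FAULT, frames=[4,1,-]
Step 2: ref 1 -> HIT, frames=[4,1,-]
Step 3: ref 4 -> HIT, frames=[4,1,-]
Step 4: ref 2 -> FAULT, frames=[4,1,2]
Step 5: ref 3 -> FAULT, evict 4, frames=[3,1,2]
Step 6: ref 2 -> HIT, frames=[3,1,2]
Step 7: ref 2 -> HIT, frames=[3,1,2]
Step 8: ref 3 -> HIT, frames=[3,1,2]
Step 9: ref 2 -> HIT, frames=[3,1,2]
Step 10: ref 4 -> FAULT, evict 1, frames=[3,4,2]
At step 10: evicted page 1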